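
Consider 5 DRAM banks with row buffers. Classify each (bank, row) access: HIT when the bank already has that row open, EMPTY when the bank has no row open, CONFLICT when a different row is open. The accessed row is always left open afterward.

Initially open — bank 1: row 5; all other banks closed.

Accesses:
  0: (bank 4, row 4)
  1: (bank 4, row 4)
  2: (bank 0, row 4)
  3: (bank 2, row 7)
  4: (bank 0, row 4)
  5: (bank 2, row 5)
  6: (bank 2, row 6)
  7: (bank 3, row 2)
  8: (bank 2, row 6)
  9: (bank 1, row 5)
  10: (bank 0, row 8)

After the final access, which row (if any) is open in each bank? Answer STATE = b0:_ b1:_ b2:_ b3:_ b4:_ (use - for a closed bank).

  [0] b4 r4: no row ⇒ E
  [1] b4 r4: had r4 ⇒ H
  [2] b0 r4: no row ⇒ E
  [3] b2 r7: no row ⇒ E
  [4] b0 r4: had r4 ⇒ H
  [5] b2 r5: had r7 ⇒ C
  [6] b2 r6: had r5 ⇒ C
  [7] b3 r2: no row ⇒ E
  [8] b2 r6: had r6 ⇒ H
  [9] b1 r5: had r5 ⇒ H
  [10] b0 r8: had r4 ⇒ C

STATE = b0:8 b1:5 b2:6 b3:2 b4:4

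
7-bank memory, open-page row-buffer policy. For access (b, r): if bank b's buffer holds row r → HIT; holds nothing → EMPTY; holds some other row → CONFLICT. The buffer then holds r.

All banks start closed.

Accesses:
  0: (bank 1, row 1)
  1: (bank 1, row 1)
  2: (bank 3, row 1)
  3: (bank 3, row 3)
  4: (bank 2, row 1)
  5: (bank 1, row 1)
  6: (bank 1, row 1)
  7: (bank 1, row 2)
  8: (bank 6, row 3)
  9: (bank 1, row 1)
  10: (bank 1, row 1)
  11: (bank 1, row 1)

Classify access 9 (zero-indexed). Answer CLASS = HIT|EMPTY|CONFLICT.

CLASS = CONFLICT

#0 (1,1) E
#1 (1,1) H  (was 1)
#2 (3,1) E
#3 (3,3) C  (was 1)
#4 (2,1) E
#5 (1,1) H  (was 1)
#6 (1,1) H  (was 1)
#7 (1,2) C  (was 1)
#8 (6,3) E
#9 (1,1) C  (was 2)
#10 (1,1) H  (was 1)
#11 (1,1) H  (was 1)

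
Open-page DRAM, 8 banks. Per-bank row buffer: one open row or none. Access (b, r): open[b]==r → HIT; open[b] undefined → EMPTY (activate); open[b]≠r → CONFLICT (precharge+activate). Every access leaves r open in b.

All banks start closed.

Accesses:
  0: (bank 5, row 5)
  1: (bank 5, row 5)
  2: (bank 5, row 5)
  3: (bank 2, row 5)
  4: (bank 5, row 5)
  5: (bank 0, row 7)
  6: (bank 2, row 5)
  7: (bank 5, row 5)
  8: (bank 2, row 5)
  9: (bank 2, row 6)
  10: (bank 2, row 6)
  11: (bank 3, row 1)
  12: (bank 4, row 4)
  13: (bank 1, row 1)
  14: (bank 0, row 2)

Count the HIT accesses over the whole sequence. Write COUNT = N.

0: bank 5 row 5 — prev None → EMPTY
1: bank 5 row 5 — prev 5 → HIT
2: bank 5 row 5 — prev 5 → HIT
3: bank 2 row 5 — prev None → EMPTY
4: bank 5 row 5 — prev 5 → HIT
5: bank 0 row 7 — prev None → EMPTY
6: bank 2 row 5 — prev 5 → HIT
7: bank 5 row 5 — prev 5 → HIT
8: bank 2 row 5 — prev 5 → HIT
9: bank 2 row 6 — prev 5 → CONFLICT
10: bank 2 row 6 — prev 6 → HIT
11: bank 3 row 1 — prev None → EMPTY
12: bank 4 row 4 — prev None → EMPTY
13: bank 1 row 1 — prev None → EMPTY
14: bank 0 row 2 — prev 7 → CONFLICT

COUNT = 7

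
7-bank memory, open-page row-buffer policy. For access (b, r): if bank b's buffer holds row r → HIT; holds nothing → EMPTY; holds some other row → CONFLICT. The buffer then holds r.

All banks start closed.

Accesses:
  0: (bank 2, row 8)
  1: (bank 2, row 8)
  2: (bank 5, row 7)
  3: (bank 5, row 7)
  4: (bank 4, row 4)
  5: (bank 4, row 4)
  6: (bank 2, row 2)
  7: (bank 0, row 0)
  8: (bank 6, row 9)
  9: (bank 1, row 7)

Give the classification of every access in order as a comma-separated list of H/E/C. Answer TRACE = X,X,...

step 0: bank2 None->8 [EMPTY]
step 1: bank2 8->8 [HIT]
step 2: bank5 None->7 [EMPTY]
step 3: bank5 7->7 [HIT]
step 4: bank4 None->4 [EMPTY]
step 5: bank4 4->4 [HIT]
step 6: bank2 8->2 [CONFLICT]
step 7: bank0 None->0 [EMPTY]
step 8: bank6 None->9 [EMPTY]
step 9: bank1 None->7 [EMPTY]

TRACE = E,H,E,H,E,H,C,E,E,E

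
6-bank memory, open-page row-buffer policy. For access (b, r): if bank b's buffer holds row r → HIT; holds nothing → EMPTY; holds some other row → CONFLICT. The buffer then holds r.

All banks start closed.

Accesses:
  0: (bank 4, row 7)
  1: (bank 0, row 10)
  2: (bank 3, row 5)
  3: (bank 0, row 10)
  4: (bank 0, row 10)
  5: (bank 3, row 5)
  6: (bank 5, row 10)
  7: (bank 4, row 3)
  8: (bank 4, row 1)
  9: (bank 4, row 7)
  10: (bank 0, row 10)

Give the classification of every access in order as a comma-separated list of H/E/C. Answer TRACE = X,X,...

TRACE = E,E,E,H,H,H,E,C,C,C,H

step 0: bank4 None->7 [EMPTY]
step 1: bank0 None->10 [EMPTY]
step 2: bank3 None->5 [EMPTY]
step 3: bank0 10->10 [HIT]
step 4: bank0 10->10 [HIT]
step 5: bank3 5->5 [HIT]
step 6: bank5 None->10 [EMPTY]
step 7: bank4 7->3 [CONFLICT]
step 8: bank4 3->1 [CONFLICT]
step 9: bank4 1->7 [CONFLICT]
step 10: bank0 10->10 [HIT]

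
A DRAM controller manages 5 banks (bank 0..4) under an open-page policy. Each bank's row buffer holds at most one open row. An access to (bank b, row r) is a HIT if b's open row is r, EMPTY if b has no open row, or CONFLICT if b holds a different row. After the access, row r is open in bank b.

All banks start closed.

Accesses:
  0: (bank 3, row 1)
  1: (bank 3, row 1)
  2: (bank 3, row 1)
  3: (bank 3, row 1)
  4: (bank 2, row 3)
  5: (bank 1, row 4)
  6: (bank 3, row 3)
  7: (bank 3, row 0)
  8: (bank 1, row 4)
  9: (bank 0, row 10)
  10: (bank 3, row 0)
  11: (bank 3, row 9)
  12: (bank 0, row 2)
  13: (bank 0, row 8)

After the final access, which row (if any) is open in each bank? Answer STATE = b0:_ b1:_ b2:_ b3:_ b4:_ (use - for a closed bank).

STATE = b0:8 b1:4 b2:3 b3:9 b4:-

  [0] b3 r1: no row ⇒ E
  [1] b3 r1: had r1 ⇒ H
  [2] b3 r1: had r1 ⇒ H
  [3] b3 r1: had r1 ⇒ H
  [4] b2 r3: no row ⇒ E
  [5] b1 r4: no row ⇒ E
  [6] b3 r3: had r1 ⇒ C
  [7] b3 r0: had r3 ⇒ C
  [8] b1 r4: had r4 ⇒ H
  [9] b0 r10: no row ⇒ E
  [10] b3 r0: had r0 ⇒ H
  [11] b3 r9: had r0 ⇒ C
  [12] b0 r2: had r10 ⇒ C
  [13] b0 r8: had r2 ⇒ C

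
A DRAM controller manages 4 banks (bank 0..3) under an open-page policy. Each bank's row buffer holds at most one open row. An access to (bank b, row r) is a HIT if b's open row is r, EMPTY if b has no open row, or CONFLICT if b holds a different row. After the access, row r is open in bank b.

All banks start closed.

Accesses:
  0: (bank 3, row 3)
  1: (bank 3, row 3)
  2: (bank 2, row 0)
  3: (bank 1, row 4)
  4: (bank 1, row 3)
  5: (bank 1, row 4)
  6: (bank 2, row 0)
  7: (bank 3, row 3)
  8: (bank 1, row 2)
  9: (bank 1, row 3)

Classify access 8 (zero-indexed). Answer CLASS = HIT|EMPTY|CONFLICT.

CLASS = CONFLICT

step 0: bank3 None->3 [EMPTY]
step 1: bank3 3->3 [HIT]
step 2: bank2 None->0 [EMPTY]
step 3: bank1 None->4 [EMPTY]
step 4: bank1 4->3 [CONFLICT]
step 5: bank1 3->4 [CONFLICT]
step 6: bank2 0->0 [HIT]
step 7: bank3 3->3 [HIT]
step 8: bank1 4->2 [CONFLICT]
step 9: bank1 2->3 [CONFLICT]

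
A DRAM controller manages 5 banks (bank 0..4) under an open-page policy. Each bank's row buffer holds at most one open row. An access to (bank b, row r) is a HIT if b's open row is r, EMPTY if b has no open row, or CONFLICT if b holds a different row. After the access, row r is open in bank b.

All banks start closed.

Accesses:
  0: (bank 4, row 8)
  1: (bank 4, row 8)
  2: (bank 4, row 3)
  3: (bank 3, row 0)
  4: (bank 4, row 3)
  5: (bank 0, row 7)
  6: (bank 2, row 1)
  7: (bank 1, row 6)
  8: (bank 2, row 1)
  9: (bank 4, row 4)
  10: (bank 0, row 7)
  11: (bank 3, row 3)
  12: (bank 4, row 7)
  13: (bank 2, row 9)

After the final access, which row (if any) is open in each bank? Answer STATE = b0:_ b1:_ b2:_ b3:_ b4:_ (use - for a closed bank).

0: bank 4 row 8 — prev None → EMPTY
1: bank 4 row 8 — prev 8 → HIT
2: bank 4 row 3 — prev 8 → CONFLICT
3: bank 3 row 0 — prev None → EMPTY
4: bank 4 row 3 — prev 3 → HIT
5: bank 0 row 7 — prev None → EMPTY
6: bank 2 row 1 — prev None → EMPTY
7: bank 1 row 6 — prev None → EMPTY
8: bank 2 row 1 — prev 1 → HIT
9: bank 4 row 4 — prev 3 → CONFLICT
10: bank 0 row 7 — prev 7 → HIT
11: bank 3 row 3 — prev 0 → CONFLICT
12: bank 4 row 7 — prev 4 → CONFLICT
13: bank 2 row 9 — prev 1 → CONFLICT

STATE = b0:7 b1:6 b2:9 b3:3 b4:7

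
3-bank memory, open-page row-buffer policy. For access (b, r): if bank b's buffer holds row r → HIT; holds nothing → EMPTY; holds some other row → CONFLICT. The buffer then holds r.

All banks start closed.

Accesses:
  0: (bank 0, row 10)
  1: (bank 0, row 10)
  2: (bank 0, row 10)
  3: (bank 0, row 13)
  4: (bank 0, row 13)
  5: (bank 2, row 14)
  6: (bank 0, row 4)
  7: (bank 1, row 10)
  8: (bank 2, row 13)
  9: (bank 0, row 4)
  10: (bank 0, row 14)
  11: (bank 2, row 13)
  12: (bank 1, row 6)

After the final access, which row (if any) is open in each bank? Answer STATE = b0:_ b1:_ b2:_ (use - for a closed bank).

STATE = b0:14 b1:6 b2:13

#0 (0,10) E
#1 (0,10) H  (was 10)
#2 (0,10) H  (was 10)
#3 (0,13) C  (was 10)
#4 (0,13) H  (was 13)
#5 (2,14) E
#6 (0,4) C  (was 13)
#7 (1,10) E
#8 (2,13) C  (was 14)
#9 (0,4) H  (was 4)
#10 (0,14) C  (was 4)
#11 (2,13) H  (was 13)
#12 (1,6) C  (was 10)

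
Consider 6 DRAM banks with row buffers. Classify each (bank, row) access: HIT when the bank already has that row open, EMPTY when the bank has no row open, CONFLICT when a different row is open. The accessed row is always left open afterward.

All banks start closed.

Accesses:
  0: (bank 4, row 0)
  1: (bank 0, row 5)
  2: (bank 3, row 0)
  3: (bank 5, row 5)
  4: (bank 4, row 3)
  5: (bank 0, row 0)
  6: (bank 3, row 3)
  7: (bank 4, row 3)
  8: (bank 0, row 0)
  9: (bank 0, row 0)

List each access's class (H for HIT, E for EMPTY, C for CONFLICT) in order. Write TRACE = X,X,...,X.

#0 (4,0) E
#1 (0,5) E
#2 (3,0) E
#3 (5,5) E
#4 (4,3) C  (was 0)
#5 (0,0) C  (was 5)
#6 (3,3) C  (was 0)
#7 (4,3) H  (was 3)
#8 (0,0) H  (was 0)
#9 (0,0) H  (was 0)

TRACE = E,E,E,E,C,C,C,H,H,H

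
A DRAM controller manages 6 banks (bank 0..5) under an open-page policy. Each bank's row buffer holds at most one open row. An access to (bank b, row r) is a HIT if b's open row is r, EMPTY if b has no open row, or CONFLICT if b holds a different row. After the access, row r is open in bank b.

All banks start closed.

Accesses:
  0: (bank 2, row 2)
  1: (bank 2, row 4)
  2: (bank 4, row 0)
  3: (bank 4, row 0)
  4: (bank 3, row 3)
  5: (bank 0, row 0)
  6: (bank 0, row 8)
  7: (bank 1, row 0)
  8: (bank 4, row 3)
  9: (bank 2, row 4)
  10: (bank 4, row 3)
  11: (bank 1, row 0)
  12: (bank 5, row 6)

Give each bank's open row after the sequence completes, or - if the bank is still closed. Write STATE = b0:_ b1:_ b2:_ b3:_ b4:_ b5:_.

step 0: bank2 None->2 [EMPTY]
step 1: bank2 2->4 [CONFLICT]
step 2: bank4 None->0 [EMPTY]
step 3: bank4 0->0 [HIT]
step 4: bank3 None->3 [EMPTY]
step 5: bank0 None->0 [EMPTY]
step 6: bank0 0->8 [CONFLICT]
step 7: bank1 None->0 [EMPTY]
step 8: bank4 0->3 [CONFLICT]
step 9: bank2 4->4 [HIT]
step 10: bank4 3->3 [HIT]
step 11: bank1 0->0 [HIT]
step 12: bank5 None->6 [EMPTY]

STATE = b0:8 b1:0 b2:4 b3:3 b4:3 b5:6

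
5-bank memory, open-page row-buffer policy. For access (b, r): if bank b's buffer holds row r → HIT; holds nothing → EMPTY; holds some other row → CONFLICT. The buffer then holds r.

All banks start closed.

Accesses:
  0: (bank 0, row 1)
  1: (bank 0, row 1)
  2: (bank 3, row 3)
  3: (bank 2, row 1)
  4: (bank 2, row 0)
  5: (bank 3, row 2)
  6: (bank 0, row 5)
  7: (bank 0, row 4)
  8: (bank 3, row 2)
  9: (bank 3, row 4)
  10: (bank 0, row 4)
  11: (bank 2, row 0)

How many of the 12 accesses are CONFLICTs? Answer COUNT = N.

0: bank 0 row 1 — prev None → EMPTY
1: bank 0 row 1 — prev 1 → HIT
2: bank 3 row 3 — prev None → EMPTY
3: bank 2 row 1 — prev None → EMPTY
4: bank 2 row 0 — prev 1 → CONFLICT
5: bank 3 row 2 — prev 3 → CONFLICT
6: bank 0 row 5 — prev 1 → CONFLICT
7: bank 0 row 4 — prev 5 → CONFLICT
8: bank 3 row 2 — prev 2 → HIT
9: bank 3 row 4 — prev 2 → CONFLICT
10: bank 0 row 4 — prev 4 → HIT
11: bank 2 row 0 — prev 0 → HIT

COUNT = 5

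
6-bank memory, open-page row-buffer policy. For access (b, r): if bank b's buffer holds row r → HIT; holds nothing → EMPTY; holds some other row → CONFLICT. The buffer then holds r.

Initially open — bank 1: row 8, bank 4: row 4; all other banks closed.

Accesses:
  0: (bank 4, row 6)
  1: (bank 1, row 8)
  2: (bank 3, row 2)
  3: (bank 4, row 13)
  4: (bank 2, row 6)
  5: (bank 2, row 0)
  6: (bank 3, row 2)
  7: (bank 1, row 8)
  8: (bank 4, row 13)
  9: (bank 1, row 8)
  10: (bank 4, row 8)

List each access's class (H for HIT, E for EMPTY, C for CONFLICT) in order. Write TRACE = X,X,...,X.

TRACE = C,H,E,C,E,C,H,H,H,H,C

step 0: bank4 4->6 [CONFLICT]
step 1: bank1 8->8 [HIT]
step 2: bank3 None->2 [EMPTY]
step 3: bank4 6->13 [CONFLICT]
step 4: bank2 None->6 [EMPTY]
step 5: bank2 6->0 [CONFLICT]
step 6: bank3 2->2 [HIT]
step 7: bank1 8->8 [HIT]
step 8: bank4 13->13 [HIT]
step 9: bank1 8->8 [HIT]
step 10: bank4 13->8 [CONFLICT]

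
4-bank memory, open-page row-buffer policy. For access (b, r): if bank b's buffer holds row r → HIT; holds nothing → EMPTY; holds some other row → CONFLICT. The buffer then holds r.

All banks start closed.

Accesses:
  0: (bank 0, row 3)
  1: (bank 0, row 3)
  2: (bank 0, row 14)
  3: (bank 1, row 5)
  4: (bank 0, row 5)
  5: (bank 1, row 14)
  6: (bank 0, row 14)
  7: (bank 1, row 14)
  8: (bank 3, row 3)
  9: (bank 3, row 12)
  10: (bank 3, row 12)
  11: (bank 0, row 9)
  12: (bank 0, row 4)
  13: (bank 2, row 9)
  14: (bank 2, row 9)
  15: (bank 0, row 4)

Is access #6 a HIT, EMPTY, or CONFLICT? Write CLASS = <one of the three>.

CLASS = CONFLICT

  [0] b0 r3: no row ⇒ E
  [1] b0 r3: had r3 ⇒ H
  [2] b0 r14: had r3 ⇒ C
  [3] b1 r5: no row ⇒ E
  [4] b0 r5: had r14 ⇒ C
  [5] b1 r14: had r5 ⇒ C
  [6] b0 r14: had r5 ⇒ C
  [7] b1 r14: had r14 ⇒ H
  [8] b3 r3: no row ⇒ E
  [9] b3 r12: had r3 ⇒ C
  [10] b3 r12: had r12 ⇒ H
  [11] b0 r9: had r14 ⇒ C
  [12] b0 r4: had r9 ⇒ C
  [13] b2 r9: no row ⇒ E
  [14] b2 r9: had r9 ⇒ H
  [15] b0 r4: had r4 ⇒ H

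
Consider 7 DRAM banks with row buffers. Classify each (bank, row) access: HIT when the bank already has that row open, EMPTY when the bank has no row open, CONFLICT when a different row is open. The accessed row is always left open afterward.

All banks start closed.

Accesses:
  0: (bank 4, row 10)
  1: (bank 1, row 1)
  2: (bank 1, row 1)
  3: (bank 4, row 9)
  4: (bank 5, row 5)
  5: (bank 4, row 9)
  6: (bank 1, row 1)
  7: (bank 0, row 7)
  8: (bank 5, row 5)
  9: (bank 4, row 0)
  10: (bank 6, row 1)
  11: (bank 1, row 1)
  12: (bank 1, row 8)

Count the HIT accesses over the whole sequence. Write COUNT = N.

COUNT = 5

#0 (4,10) E
#1 (1,1) E
#2 (1,1) H  (was 1)
#3 (4,9) C  (was 10)
#4 (5,5) E
#5 (4,9) H  (was 9)
#6 (1,1) H  (was 1)
#7 (0,7) E
#8 (5,5) H  (was 5)
#9 (4,0) C  (was 9)
#10 (6,1) E
#11 (1,1) H  (was 1)
#12 (1,8) C  (was 1)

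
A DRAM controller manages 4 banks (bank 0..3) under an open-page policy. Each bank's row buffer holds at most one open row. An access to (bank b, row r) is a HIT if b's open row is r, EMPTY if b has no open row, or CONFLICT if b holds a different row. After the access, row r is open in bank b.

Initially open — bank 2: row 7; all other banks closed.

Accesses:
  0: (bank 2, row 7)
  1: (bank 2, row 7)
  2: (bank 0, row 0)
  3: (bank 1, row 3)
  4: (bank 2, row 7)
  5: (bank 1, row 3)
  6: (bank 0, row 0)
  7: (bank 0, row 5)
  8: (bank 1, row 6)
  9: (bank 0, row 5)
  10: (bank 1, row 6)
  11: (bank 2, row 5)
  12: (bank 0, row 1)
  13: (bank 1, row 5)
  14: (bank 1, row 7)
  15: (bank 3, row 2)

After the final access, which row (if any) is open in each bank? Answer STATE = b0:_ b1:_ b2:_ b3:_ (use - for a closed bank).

STATE = b0:1 b1:7 b2:5 b3:2

  [0] b2 r7: had r7 ⇒ H
  [1] b2 r7: had r7 ⇒ H
  [2] b0 r0: no row ⇒ E
  [3] b1 r3: no row ⇒ E
  [4] b2 r7: had r7 ⇒ H
  [5] b1 r3: had r3 ⇒ H
  [6] b0 r0: had r0 ⇒ H
  [7] b0 r5: had r0 ⇒ C
  [8] b1 r6: had r3 ⇒ C
  [9] b0 r5: had r5 ⇒ H
  [10] b1 r6: had r6 ⇒ H
  [11] b2 r5: had r7 ⇒ C
  [12] b0 r1: had r5 ⇒ C
  [13] b1 r5: had r6 ⇒ C
  [14] b1 r7: had r5 ⇒ C
  [15] b3 r2: no row ⇒ E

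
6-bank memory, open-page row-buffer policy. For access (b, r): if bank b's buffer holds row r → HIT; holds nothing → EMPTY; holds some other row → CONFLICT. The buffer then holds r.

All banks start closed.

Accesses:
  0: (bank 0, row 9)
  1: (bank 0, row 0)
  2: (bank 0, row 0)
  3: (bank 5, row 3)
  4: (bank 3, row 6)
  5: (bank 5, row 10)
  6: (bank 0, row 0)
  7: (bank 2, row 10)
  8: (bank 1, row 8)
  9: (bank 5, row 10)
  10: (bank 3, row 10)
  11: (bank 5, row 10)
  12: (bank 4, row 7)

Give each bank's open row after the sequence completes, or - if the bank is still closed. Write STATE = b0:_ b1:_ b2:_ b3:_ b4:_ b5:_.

0: bank 0 row 9 — prev None → EMPTY
1: bank 0 row 0 — prev 9 → CONFLICT
2: bank 0 row 0 — prev 0 → HIT
3: bank 5 row 3 — prev None → EMPTY
4: bank 3 row 6 — prev None → EMPTY
5: bank 5 row 10 — prev 3 → CONFLICT
6: bank 0 row 0 — prev 0 → HIT
7: bank 2 row 10 — prev None → EMPTY
8: bank 1 row 8 — prev None → EMPTY
9: bank 5 row 10 — prev 10 → HIT
10: bank 3 row 10 — prev 6 → CONFLICT
11: bank 5 row 10 — prev 10 → HIT
12: bank 4 row 7 — prev None → EMPTY

STATE = b0:0 b1:8 b2:10 b3:10 b4:7 b5:10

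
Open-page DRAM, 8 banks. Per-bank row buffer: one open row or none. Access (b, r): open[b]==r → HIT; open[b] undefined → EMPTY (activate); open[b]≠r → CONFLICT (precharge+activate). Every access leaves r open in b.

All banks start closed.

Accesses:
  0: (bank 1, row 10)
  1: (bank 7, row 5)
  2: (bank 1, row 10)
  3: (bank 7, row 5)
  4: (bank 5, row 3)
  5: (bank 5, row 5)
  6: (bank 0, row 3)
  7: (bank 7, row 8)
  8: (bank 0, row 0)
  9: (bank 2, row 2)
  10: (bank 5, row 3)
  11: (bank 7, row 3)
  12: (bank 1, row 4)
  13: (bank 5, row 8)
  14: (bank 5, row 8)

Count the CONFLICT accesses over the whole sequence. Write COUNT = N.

  [0] b1 r10: no row ⇒ E
  [1] b7 r5: no row ⇒ E
  [2] b1 r10: had r10 ⇒ H
  [3] b7 r5: had r5 ⇒ H
  [4] b5 r3: no row ⇒ E
  [5] b5 r5: had r3 ⇒ C
  [6] b0 r3: no row ⇒ E
  [7] b7 r8: had r5 ⇒ C
  [8] b0 r0: had r3 ⇒ C
  [9] b2 r2: no row ⇒ E
  [10] b5 r3: had r5 ⇒ C
  [11] b7 r3: had r8 ⇒ C
  [12] b1 r4: had r10 ⇒ C
  [13] b5 r8: had r3 ⇒ C
  [14] b5 r8: had r8 ⇒ H

COUNT = 7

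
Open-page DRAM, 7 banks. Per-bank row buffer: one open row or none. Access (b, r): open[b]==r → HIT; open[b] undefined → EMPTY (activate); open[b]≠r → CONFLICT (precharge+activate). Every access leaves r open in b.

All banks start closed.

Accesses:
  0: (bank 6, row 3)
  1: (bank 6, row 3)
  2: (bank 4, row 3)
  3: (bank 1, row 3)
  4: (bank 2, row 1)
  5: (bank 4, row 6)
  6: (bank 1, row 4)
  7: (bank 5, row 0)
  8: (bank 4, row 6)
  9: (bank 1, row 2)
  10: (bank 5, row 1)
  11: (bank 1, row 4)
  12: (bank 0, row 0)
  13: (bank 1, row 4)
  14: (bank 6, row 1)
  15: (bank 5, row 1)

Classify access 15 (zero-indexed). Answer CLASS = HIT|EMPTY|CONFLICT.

#0 (6,3) E
#1 (6,3) H  (was 3)
#2 (4,3) E
#3 (1,3) E
#4 (2,1) E
#5 (4,6) C  (was 3)
#6 (1,4) C  (was 3)
#7 (5,0) E
#8 (4,6) H  (was 6)
#9 (1,2) C  (was 4)
#10 (5,1) C  (was 0)
#11 (1,4) C  (was 2)
#12 (0,0) E
#13 (1,4) H  (was 4)
#14 (6,1) C  (was 3)
#15 (5,1) H  (was 1)

CLASS = HIT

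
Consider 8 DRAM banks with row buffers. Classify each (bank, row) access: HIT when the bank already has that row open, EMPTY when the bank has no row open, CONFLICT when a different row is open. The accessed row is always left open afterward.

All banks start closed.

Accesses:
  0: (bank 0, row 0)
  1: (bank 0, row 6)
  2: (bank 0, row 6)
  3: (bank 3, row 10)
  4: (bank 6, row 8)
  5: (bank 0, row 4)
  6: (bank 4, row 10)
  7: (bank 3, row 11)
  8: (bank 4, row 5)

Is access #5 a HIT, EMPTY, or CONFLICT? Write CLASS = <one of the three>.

#0 (0,0) E
#1 (0,6) C  (was 0)
#2 (0,6) H  (was 6)
#3 (3,10) E
#4 (6,8) E
#5 (0,4) C  (was 6)
#6 (4,10) E
#7 (3,11) C  (was 10)
#8 (4,5) C  (was 10)

CLASS = CONFLICT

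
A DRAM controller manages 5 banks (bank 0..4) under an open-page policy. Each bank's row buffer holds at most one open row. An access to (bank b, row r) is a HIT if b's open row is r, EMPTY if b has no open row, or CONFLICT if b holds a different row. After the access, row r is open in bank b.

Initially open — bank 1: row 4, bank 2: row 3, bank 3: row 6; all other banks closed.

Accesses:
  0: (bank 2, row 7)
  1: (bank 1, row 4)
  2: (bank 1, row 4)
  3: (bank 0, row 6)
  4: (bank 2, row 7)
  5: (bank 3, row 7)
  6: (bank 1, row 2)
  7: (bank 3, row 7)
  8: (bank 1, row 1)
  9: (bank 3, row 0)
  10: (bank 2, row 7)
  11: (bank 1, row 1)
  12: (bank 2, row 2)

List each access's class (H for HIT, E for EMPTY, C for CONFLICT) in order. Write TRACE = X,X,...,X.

TRACE = C,H,H,E,H,C,C,H,C,C,H,H,C

  [0] b2 r7: had r3 ⇒ C
  [1] b1 r4: had r4 ⇒ H
  [2] b1 r4: had r4 ⇒ H
  [3] b0 r6: no row ⇒ E
  [4] b2 r7: had r7 ⇒ H
  [5] b3 r7: had r6 ⇒ C
  [6] b1 r2: had r4 ⇒ C
  [7] b3 r7: had r7 ⇒ H
  [8] b1 r1: had r2 ⇒ C
  [9] b3 r0: had r7 ⇒ C
  [10] b2 r7: had r7 ⇒ H
  [11] b1 r1: had r1 ⇒ H
  [12] b2 r2: had r7 ⇒ C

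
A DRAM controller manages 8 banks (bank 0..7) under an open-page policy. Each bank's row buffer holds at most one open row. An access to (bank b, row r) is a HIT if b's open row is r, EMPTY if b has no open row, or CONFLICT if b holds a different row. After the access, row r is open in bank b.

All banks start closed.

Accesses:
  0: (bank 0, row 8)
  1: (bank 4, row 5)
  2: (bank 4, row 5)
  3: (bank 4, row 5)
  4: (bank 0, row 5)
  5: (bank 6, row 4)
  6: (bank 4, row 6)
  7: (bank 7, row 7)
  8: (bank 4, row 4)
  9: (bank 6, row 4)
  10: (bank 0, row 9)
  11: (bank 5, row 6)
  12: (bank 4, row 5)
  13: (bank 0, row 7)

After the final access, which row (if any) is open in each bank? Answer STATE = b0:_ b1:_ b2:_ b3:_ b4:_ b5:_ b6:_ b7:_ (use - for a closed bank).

STATE = b0:7 b1:- b2:- b3:- b4:5 b5:6 b6:4 b7:7

step 0: bank0 None->8 [EMPTY]
step 1: bank4 None->5 [EMPTY]
step 2: bank4 5->5 [HIT]
step 3: bank4 5->5 [HIT]
step 4: bank0 8->5 [CONFLICT]
step 5: bank6 None->4 [EMPTY]
step 6: bank4 5->6 [CONFLICT]
step 7: bank7 None->7 [EMPTY]
step 8: bank4 6->4 [CONFLICT]
step 9: bank6 4->4 [HIT]
step 10: bank0 5->9 [CONFLICT]
step 11: bank5 None->6 [EMPTY]
step 12: bank4 4->5 [CONFLICT]
step 13: bank0 9->7 [CONFLICT]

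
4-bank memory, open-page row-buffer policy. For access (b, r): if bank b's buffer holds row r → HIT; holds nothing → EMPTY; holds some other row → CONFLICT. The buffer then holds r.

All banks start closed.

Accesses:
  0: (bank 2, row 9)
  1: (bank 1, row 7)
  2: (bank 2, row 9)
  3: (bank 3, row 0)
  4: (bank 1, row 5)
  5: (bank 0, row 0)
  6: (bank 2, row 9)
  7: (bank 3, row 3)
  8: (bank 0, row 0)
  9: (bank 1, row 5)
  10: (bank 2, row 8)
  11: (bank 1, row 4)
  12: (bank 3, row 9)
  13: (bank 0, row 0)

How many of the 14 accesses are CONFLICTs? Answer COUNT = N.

step 0: bank2 None->9 [EMPTY]
step 1: bank1 None->7 [EMPTY]
step 2: bank2 9->9 [HIT]
step 3: bank3 None->0 [EMPTY]
step 4: bank1 7->5 [CONFLICT]
step 5: bank0 None->0 [EMPTY]
step 6: bank2 9->9 [HIT]
step 7: bank3 0->3 [CONFLICT]
step 8: bank0 0->0 [HIT]
step 9: bank1 5->5 [HIT]
step 10: bank2 9->8 [CONFLICT]
step 11: bank1 5->4 [CONFLICT]
step 12: bank3 3->9 [CONFLICT]
step 13: bank0 0->0 [HIT]

COUNT = 5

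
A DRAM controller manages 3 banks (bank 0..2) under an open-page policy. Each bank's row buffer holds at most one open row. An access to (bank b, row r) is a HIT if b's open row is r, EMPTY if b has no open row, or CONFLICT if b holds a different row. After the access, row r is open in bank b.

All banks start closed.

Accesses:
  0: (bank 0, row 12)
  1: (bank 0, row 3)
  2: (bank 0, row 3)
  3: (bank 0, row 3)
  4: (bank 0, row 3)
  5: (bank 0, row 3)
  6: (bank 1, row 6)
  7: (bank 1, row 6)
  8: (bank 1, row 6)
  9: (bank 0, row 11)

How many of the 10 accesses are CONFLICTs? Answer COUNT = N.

COUNT = 2

step 0: bank0 None->12 [EMPTY]
step 1: bank0 12->3 [CONFLICT]
step 2: bank0 3->3 [HIT]
step 3: bank0 3->3 [HIT]
step 4: bank0 3->3 [HIT]
step 5: bank0 3->3 [HIT]
step 6: bank1 None->6 [EMPTY]
step 7: bank1 6->6 [HIT]
step 8: bank1 6->6 [HIT]
step 9: bank0 3->11 [CONFLICT]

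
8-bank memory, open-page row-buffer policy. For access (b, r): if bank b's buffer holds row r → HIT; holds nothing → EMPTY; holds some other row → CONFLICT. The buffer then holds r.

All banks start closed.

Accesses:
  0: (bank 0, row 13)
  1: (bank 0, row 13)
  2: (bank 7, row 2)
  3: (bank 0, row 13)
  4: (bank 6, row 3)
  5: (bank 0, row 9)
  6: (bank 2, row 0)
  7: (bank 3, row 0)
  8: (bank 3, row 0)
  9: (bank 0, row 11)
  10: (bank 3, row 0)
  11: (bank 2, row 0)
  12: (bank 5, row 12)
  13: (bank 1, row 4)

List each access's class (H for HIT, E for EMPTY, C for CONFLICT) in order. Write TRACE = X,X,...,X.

#0 (0,13) E
#1 (0,13) H  (was 13)
#2 (7,2) E
#3 (0,13) H  (was 13)
#4 (6,3) E
#5 (0,9) C  (was 13)
#6 (2,0) E
#7 (3,0) E
#8 (3,0) H  (was 0)
#9 (0,11) C  (was 9)
#10 (3,0) H  (was 0)
#11 (2,0) H  (was 0)
#12 (5,12) E
#13 (1,4) E

TRACE = E,H,E,H,E,C,E,E,H,C,H,H,E,E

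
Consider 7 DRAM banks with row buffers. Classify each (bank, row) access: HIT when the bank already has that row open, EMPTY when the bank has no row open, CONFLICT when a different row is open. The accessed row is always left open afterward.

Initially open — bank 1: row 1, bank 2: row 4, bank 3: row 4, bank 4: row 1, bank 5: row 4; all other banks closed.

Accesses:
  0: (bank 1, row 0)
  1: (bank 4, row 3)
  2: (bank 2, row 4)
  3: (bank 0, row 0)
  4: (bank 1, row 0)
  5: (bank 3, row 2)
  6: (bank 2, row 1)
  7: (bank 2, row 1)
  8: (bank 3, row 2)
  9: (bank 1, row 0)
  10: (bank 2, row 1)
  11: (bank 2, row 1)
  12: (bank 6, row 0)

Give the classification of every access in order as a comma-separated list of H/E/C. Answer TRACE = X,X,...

#0 (1,0) C  (was 1)
#1 (4,3) C  (was 1)
#2 (2,4) H  (was 4)
#3 (0,0) E
#4 (1,0) H  (was 0)
#5 (3,2) C  (was 4)
#6 (2,1) C  (was 4)
#7 (2,1) H  (was 1)
#8 (3,2) H  (was 2)
#9 (1,0) H  (was 0)
#10 (2,1) H  (was 1)
#11 (2,1) H  (was 1)
#12 (6,0) E

TRACE = C,C,H,E,H,C,C,H,H,H,H,H,E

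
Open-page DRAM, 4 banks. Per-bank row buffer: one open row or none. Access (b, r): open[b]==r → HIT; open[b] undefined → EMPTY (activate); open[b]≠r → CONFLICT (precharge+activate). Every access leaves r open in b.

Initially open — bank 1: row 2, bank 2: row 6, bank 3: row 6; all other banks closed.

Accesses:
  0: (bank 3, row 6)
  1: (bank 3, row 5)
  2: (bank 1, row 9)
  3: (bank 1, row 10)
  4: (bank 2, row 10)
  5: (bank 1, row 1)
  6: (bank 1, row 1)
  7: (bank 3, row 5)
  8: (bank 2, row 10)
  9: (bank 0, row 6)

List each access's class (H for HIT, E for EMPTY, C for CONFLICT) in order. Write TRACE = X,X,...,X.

TRACE = H,C,C,C,C,C,H,H,H,E

#0 (3,6) H  (was 6)
#1 (3,5) C  (was 6)
#2 (1,9) C  (was 2)
#3 (1,10) C  (was 9)
#4 (2,10) C  (was 6)
#5 (1,1) C  (was 10)
#6 (1,1) H  (was 1)
#7 (3,5) H  (was 5)
#8 (2,10) H  (was 10)
#9 (0,6) E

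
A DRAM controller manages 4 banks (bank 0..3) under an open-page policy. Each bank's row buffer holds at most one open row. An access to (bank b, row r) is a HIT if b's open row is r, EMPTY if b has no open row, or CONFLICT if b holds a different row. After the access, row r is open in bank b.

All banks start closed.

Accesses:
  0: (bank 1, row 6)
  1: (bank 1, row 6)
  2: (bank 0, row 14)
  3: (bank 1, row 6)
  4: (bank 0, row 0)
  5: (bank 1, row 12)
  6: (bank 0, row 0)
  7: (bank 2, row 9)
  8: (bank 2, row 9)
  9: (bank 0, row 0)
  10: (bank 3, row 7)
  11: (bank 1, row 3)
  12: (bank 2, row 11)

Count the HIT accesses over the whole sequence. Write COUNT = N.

0: bank 1 row 6 — prev None → EMPTY
1: bank 1 row 6 — prev 6 → HIT
2: bank 0 row 14 — prev None → EMPTY
3: bank 1 row 6 — prev 6 → HIT
4: bank 0 row 0 — prev 14 → CONFLICT
5: bank 1 row 12 — prev 6 → CONFLICT
6: bank 0 row 0 — prev 0 → HIT
7: bank 2 row 9 — prev None → EMPTY
8: bank 2 row 9 — prev 9 → HIT
9: bank 0 row 0 — prev 0 → HIT
10: bank 3 row 7 — prev None → EMPTY
11: bank 1 row 3 — prev 12 → CONFLICT
12: bank 2 row 11 — prev 9 → CONFLICT

COUNT = 5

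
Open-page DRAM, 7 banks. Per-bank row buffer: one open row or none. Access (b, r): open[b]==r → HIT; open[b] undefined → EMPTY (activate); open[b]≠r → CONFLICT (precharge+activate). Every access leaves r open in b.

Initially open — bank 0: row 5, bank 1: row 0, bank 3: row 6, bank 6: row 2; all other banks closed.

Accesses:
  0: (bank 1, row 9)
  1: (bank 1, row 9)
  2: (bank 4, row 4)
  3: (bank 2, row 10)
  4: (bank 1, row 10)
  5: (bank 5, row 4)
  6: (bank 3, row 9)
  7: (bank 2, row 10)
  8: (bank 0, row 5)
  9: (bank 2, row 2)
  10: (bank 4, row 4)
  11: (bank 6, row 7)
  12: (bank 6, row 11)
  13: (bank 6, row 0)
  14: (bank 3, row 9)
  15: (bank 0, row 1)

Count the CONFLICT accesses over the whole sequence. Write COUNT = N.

COUNT = 8

#0 (1,9) C  (was 0)
#1 (1,9) H  (was 9)
#2 (4,4) E
#3 (2,10) E
#4 (1,10) C  (was 9)
#5 (5,4) E
#6 (3,9) C  (was 6)
#7 (2,10) H  (was 10)
#8 (0,5) H  (was 5)
#9 (2,2) C  (was 10)
#10 (4,4) H  (was 4)
#11 (6,7) C  (was 2)
#12 (6,11) C  (was 7)
#13 (6,0) C  (was 11)
#14 (3,9) H  (was 9)
#15 (0,1) C  (was 5)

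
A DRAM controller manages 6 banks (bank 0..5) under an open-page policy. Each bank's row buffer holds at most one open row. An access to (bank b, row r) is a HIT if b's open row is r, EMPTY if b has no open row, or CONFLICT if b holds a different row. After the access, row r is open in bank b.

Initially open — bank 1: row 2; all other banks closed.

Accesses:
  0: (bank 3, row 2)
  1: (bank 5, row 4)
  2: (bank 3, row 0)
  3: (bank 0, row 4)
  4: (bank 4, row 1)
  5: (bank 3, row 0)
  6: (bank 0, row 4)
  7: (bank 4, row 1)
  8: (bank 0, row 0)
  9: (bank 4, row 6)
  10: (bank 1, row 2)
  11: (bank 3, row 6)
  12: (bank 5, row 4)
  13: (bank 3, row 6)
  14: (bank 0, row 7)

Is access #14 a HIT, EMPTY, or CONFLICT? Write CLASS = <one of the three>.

CLASS = CONFLICT

#0 (3,2) E
#1 (5,4) E
#2 (3,0) C  (was 2)
#3 (0,4) E
#4 (4,1) E
#5 (3,0) H  (was 0)
#6 (0,4) H  (was 4)
#7 (4,1) H  (was 1)
#8 (0,0) C  (was 4)
#9 (4,6) C  (was 1)
#10 (1,2) H  (was 2)
#11 (3,6) C  (was 0)
#12 (5,4) H  (was 4)
#13 (3,6) H  (was 6)
#14 (0,7) C  (was 0)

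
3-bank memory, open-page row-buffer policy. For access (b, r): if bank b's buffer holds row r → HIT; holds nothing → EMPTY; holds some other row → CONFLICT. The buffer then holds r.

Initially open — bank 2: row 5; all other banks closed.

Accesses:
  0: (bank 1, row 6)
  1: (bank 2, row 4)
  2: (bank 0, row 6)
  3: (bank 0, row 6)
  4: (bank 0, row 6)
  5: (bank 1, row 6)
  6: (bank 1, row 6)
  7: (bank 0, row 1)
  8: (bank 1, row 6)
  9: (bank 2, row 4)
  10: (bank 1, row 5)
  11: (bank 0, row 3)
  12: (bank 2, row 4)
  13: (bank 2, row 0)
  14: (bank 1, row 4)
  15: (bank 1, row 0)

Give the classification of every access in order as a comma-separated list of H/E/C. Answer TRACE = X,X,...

TRACE = E,C,E,H,H,H,H,C,H,H,C,C,H,C,C,C

step 0: bank1 None->6 [EMPTY]
step 1: bank2 5->4 [CONFLICT]
step 2: bank0 None->6 [EMPTY]
step 3: bank0 6->6 [HIT]
step 4: bank0 6->6 [HIT]
step 5: bank1 6->6 [HIT]
step 6: bank1 6->6 [HIT]
step 7: bank0 6->1 [CONFLICT]
step 8: bank1 6->6 [HIT]
step 9: bank2 4->4 [HIT]
step 10: bank1 6->5 [CONFLICT]
step 11: bank0 1->3 [CONFLICT]
step 12: bank2 4->4 [HIT]
step 13: bank2 4->0 [CONFLICT]
step 14: bank1 5->4 [CONFLICT]
step 15: bank1 4->0 [CONFLICT]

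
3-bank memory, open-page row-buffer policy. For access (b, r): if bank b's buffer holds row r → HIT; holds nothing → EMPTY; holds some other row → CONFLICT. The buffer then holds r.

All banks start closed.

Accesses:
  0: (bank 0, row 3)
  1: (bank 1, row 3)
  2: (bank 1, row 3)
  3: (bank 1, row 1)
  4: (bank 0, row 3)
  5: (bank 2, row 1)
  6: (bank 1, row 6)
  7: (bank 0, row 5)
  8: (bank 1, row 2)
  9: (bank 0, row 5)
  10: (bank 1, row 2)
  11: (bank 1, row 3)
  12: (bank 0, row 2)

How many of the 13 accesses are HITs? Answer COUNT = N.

0: bank 0 row 3 — prev None → EMPTY
1: bank 1 row 3 — prev None → EMPTY
2: bank 1 row 3 — prev 3 → HIT
3: bank 1 row 1 — prev 3 → CONFLICT
4: bank 0 row 3 — prev 3 → HIT
5: bank 2 row 1 — prev None → EMPTY
6: bank 1 row 6 — prev 1 → CONFLICT
7: bank 0 row 5 — prev 3 → CONFLICT
8: bank 1 row 2 — prev 6 → CONFLICT
9: bank 0 row 5 — prev 5 → HIT
10: bank 1 row 2 — prev 2 → HIT
11: bank 1 row 3 — prev 2 → CONFLICT
12: bank 0 row 2 — prev 5 → CONFLICT

COUNT = 4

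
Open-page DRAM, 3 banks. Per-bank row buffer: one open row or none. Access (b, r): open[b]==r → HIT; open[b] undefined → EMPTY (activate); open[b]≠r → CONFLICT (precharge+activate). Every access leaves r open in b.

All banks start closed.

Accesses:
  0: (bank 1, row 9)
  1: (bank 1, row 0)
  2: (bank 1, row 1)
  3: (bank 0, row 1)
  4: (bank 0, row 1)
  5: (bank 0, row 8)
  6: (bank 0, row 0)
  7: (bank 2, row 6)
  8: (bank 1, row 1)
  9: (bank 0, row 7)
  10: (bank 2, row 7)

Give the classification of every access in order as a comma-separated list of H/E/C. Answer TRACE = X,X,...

step 0: bank1 None->9 [EMPTY]
step 1: bank1 9->0 [CONFLICT]
step 2: bank1 0->1 [CONFLICT]
step 3: bank0 None->1 [EMPTY]
step 4: bank0 1->1 [HIT]
step 5: bank0 1->8 [CONFLICT]
step 6: bank0 8->0 [CONFLICT]
step 7: bank2 None->6 [EMPTY]
step 8: bank1 1->1 [HIT]
step 9: bank0 0->7 [CONFLICT]
step 10: bank2 6->7 [CONFLICT]

TRACE = E,C,C,E,H,C,C,E,H,C,C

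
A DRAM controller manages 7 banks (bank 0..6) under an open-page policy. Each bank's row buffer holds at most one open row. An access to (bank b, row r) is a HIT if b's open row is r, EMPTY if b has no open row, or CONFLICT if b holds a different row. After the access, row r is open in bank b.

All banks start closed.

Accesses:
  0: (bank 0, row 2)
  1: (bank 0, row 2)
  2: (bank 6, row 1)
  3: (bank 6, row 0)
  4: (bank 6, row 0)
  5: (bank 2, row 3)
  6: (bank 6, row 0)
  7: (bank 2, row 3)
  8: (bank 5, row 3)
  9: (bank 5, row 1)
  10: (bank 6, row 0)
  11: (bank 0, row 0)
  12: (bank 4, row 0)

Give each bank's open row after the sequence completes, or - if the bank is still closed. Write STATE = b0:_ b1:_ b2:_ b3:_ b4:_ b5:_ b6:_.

STATE = b0:0 b1:- b2:3 b3:- b4:0 b5:1 b6:0

0: bank 0 row 2 — prev None → EMPTY
1: bank 0 row 2 — prev 2 → HIT
2: bank 6 row 1 — prev None → EMPTY
3: bank 6 row 0 — prev 1 → CONFLICT
4: bank 6 row 0 — prev 0 → HIT
5: bank 2 row 3 — prev None → EMPTY
6: bank 6 row 0 — prev 0 → HIT
7: bank 2 row 3 — prev 3 → HIT
8: bank 5 row 3 — prev None → EMPTY
9: bank 5 row 1 — prev 3 → CONFLICT
10: bank 6 row 0 — prev 0 → HIT
11: bank 0 row 0 — prev 2 → CONFLICT
12: bank 4 row 0 — prev None → EMPTY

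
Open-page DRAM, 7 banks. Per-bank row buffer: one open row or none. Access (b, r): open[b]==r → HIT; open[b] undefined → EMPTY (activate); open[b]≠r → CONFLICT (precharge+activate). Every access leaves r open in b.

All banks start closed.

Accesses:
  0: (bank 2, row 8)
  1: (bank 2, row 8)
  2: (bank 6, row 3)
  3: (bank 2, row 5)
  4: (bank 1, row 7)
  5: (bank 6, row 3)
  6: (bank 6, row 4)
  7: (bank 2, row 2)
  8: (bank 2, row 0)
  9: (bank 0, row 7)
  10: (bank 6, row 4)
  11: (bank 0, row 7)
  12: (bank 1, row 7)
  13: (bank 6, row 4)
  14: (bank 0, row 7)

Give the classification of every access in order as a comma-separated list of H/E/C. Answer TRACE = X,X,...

TRACE = E,H,E,C,E,H,C,C,C,E,H,H,H,H,H

#0 (2,8) E
#1 (2,8) H  (was 8)
#2 (6,3) E
#3 (2,5) C  (was 8)
#4 (1,7) E
#5 (6,3) H  (was 3)
#6 (6,4) C  (was 3)
#7 (2,2) C  (was 5)
#8 (2,0) C  (was 2)
#9 (0,7) E
#10 (6,4) H  (was 4)
#11 (0,7) H  (was 7)
#12 (1,7) H  (was 7)
#13 (6,4) H  (was 4)
#14 (0,7) H  (was 7)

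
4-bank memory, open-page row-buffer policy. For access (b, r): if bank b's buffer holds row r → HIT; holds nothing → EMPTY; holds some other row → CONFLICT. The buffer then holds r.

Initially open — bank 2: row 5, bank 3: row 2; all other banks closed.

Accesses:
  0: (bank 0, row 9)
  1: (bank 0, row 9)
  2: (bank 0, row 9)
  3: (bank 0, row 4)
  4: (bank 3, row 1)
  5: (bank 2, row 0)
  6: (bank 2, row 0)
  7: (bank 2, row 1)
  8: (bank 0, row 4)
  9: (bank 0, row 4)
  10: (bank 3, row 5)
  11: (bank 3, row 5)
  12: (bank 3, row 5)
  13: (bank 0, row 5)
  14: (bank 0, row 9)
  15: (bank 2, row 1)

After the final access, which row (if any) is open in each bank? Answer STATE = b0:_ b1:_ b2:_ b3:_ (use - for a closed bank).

STATE = b0:9 b1:- b2:1 b3:5

#0 (0,9) E
#1 (0,9) H  (was 9)
#2 (0,9) H  (was 9)
#3 (0,4) C  (was 9)
#4 (3,1) C  (was 2)
#5 (2,0) C  (was 5)
#6 (2,0) H  (was 0)
#7 (2,1) C  (was 0)
#8 (0,4) H  (was 4)
#9 (0,4) H  (was 4)
#10 (3,5) C  (was 1)
#11 (3,5) H  (was 5)
#12 (3,5) H  (was 5)
#13 (0,5) C  (was 4)
#14 (0,9) C  (was 5)
#15 (2,1) H  (was 1)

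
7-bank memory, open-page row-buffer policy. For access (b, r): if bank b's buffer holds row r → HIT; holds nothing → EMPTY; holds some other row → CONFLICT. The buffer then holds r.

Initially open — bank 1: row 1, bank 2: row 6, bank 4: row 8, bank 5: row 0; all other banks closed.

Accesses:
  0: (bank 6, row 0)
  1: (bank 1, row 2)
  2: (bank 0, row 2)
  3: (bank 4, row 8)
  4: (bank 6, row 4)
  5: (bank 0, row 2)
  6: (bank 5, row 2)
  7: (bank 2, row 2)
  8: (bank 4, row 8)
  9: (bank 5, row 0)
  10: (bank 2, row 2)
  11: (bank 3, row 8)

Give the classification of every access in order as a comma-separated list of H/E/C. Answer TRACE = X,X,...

step 0: bank6 None->0 [EMPTY]
step 1: bank1 1->2 [CONFLICT]
step 2: bank0 None->2 [EMPTY]
step 3: bank4 8->8 [HIT]
step 4: bank6 0->4 [CONFLICT]
step 5: bank0 2->2 [HIT]
step 6: bank5 0->2 [CONFLICT]
step 7: bank2 6->2 [CONFLICT]
step 8: bank4 8->8 [HIT]
step 9: bank5 2->0 [CONFLICT]
step 10: bank2 2->2 [HIT]
step 11: bank3 None->8 [EMPTY]

TRACE = E,C,E,H,C,H,C,C,H,C,H,E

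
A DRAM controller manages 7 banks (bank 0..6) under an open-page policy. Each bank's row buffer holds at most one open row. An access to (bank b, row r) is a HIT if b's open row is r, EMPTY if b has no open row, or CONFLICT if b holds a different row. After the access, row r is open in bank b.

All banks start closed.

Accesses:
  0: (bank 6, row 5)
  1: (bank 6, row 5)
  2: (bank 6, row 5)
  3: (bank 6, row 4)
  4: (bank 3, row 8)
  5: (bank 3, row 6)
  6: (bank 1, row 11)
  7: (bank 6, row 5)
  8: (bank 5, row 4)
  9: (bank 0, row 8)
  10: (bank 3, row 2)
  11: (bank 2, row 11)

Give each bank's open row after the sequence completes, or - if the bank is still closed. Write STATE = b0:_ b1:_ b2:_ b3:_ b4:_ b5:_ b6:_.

#0 (6,5) E
#1 (6,5) H  (was 5)
#2 (6,5) H  (was 5)
#3 (6,4) C  (was 5)
#4 (3,8) E
#5 (3,6) C  (was 8)
#6 (1,11) E
#7 (6,5) C  (was 4)
#8 (5,4) E
#9 (0,8) E
#10 (3,2) C  (was 6)
#11 (2,11) E

STATE = b0:8 b1:11 b2:11 b3:2 b4:- b5:4 b6:5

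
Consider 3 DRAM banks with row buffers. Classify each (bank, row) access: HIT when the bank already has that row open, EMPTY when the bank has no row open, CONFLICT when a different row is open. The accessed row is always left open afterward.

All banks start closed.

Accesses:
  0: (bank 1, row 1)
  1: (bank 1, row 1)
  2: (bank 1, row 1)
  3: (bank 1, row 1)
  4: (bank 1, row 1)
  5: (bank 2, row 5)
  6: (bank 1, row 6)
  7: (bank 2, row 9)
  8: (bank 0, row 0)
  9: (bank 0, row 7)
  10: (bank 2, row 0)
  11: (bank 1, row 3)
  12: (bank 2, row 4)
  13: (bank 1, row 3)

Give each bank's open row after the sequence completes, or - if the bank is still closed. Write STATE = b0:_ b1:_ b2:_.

#0 (1,1) E
#1 (1,1) H  (was 1)
#2 (1,1) H  (was 1)
#3 (1,1) H  (was 1)
#4 (1,1) H  (was 1)
#5 (2,5) E
#6 (1,6) C  (was 1)
#7 (2,9) C  (was 5)
#8 (0,0) E
#9 (0,7) C  (was 0)
#10 (2,0) C  (was 9)
#11 (1,3) C  (was 6)
#12 (2,4) C  (was 0)
#13 (1,3) H  (was 3)

STATE = b0:7 b1:3 b2:4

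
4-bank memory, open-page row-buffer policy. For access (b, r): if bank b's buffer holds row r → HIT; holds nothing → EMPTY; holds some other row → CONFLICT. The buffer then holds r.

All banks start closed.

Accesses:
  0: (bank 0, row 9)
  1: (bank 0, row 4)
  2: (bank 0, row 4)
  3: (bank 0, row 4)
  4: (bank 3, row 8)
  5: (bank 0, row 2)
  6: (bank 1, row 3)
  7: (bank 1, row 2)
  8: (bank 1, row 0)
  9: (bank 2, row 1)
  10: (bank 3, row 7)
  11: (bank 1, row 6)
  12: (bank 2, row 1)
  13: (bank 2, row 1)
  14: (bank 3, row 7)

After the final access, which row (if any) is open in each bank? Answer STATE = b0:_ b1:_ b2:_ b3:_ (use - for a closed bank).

#0 (0,9) E
#1 (0,4) C  (was 9)
#2 (0,4) H  (was 4)
#3 (0,4) H  (was 4)
#4 (3,8) E
#5 (0,2) C  (was 4)
#6 (1,3) E
#7 (1,2) C  (was 3)
#8 (1,0) C  (was 2)
#9 (2,1) E
#10 (3,7) C  (was 8)
#11 (1,6) C  (was 0)
#12 (2,1) H  (was 1)
#13 (2,1) H  (was 1)
#14 (3,7) H  (was 7)

STATE = b0:2 b1:6 b2:1 b3:7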